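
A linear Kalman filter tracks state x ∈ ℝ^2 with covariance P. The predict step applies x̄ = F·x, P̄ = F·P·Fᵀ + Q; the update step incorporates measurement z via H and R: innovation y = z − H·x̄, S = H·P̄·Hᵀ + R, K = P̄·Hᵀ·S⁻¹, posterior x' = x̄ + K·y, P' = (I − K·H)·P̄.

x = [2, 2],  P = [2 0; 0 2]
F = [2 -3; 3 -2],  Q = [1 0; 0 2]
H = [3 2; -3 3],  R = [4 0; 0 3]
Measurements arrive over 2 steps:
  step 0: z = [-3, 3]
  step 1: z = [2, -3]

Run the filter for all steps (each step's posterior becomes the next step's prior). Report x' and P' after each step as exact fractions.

step 0: x' = [-14983/14231, 170/2033], P' = [2988/14231 168/2033; 168/2033 556/2033]
step 1: x' = [7607216/12184009, -4571891/12184009], P' = [2437132/12184009 947244/12184009; 947244/12184009 3178706/12184009]

step 0: x̄ = F·x = [-2, 2]
step 0: P̄ = F·P·Fᵀ + Q = [27 24; 24 28]
step 0: y = z − H·x̄ = [-1, -9]
step 0: S = H·P̄·Hᵀ + R = [647 -3; -3 66]
step 0: K = P̄·Hᵀ·S⁻¹ = [2829/14231 -1812/14231; 404/2033 388/2033]
step 0: x' = x̄ + K·y = [-14983/14231, 170/2033]
step 0: P' = (I − K·H)·P̄ = [2988/14231 168/2033; 168/2033 556/2033]
step 1: x̄ = F·x = [-33536/14231, -2491/749]
step 1: P̄ = F·P·Fᵀ + Q = [47099/14231 1368/749; 1368/749 2990/749]
step 1: y = z − H·x̄ = [223728/14231, -1314/14231]
step 1: S = H·P̄·Hᵀ + R = [1019959/14231 -5055/14231; -5055/14231 510018/14231]
step 1: K = P̄·Hᵀ·S⁻¹ = [2301471/12184009 -1489888/12184009; 2299786/12184009 2231462/12184009]
step 1: x' = x̄ + K·y = [7607216/12184009, -4571891/12184009]
step 1: P' = (I − K·H)·P̄ = [2437132/12184009 947244/12184009; 947244/12184009 3178706/12184009]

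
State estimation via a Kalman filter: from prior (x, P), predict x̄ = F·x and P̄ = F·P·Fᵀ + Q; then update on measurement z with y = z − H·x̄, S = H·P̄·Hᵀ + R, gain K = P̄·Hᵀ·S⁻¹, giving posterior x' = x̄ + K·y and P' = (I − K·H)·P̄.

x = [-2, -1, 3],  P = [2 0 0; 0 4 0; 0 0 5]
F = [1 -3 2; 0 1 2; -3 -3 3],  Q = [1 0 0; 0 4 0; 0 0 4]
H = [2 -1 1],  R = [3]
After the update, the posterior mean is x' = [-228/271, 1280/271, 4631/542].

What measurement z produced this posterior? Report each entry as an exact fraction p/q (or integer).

x̄ = F·x = [7, 5, 18]
P̄ = F·P·Fᵀ + Q = [59 8 60; 8 28 18; 60 18 103]
S = H·P̄·Hᵀ + R = [542]
K = P̄·Hᵀ·S⁻¹ = [85/271; 3/271; 205/542]
x' − x̄ = [-2125/271, -75/271, -5125/542] = K·y
y = (KᵀK)⁻¹·Kᵀ·(x' − x̄) = [-25]
z = y + H·x̄ = [-25] + [27] = [2]

z = [2]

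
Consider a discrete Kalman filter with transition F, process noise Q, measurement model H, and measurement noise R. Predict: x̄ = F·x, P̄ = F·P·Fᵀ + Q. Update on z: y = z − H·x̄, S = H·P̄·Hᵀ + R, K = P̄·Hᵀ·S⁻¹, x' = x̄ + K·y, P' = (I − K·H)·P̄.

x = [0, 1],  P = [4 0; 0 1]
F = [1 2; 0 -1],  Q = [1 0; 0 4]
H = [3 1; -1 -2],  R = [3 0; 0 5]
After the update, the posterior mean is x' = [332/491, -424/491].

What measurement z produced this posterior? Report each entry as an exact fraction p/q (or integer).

z = [1, 1]

x̄ = F·x = [2, -1]
P̄ = F·P·Fᵀ + Q = [9 -2; -2 5]
S = H·P̄·Hᵀ + R = [77 -23; -23 26]
K = P̄·Hᵀ·S⁻¹ = [535/1473 190/1473; -70/491 -213/491]
x' − x̄ = [-650/491, 67/491] = K·y
y = (KᵀK)⁻¹·Kᵀ·(x' − x̄) = [-4, 1]
z = y + H·x̄ = [-4, 1] + [5, 0] = [1, 1]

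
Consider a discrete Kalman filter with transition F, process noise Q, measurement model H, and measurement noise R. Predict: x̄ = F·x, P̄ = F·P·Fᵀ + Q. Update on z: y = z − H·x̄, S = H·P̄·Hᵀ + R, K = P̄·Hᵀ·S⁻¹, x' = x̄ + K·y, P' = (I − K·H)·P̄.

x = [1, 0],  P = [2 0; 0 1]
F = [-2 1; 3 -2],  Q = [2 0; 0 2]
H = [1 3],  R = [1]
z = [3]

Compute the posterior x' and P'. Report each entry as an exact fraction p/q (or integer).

x̄ = F·x = [-2, 3]
P̄ = F·P·Fᵀ + Q = [11 -14; -14 24]
y = z − H·x̄ = [-4]
S = H·P̄·Hᵀ + R = [144]
K = P̄·Hᵀ·S⁻¹ = [-31/144; 29/72]
x' = x̄ + K·y = [-41/36, 25/18]
P' = (I − K·H)·P̄ = [623/144 -109/72; -109/72 23/36]

x' = [-41/36, 25/18]
P' = [623/144 -109/72; -109/72 23/36]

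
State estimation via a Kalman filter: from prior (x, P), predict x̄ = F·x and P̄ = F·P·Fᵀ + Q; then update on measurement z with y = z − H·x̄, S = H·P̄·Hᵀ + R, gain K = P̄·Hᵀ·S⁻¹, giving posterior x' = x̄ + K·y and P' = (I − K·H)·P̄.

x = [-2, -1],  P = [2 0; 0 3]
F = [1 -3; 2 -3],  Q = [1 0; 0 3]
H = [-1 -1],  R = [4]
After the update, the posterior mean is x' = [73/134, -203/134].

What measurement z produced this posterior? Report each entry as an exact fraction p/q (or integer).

x̄ = F·x = [1, -1]
P̄ = F·P·Fᵀ + Q = [30 31; 31 38]
S = H·P̄·Hᵀ + R = [134]
K = P̄·Hᵀ·S⁻¹ = [-61/134; -69/134]
x' − x̄ = [-61/134, -69/134] = K·y
y = (KᵀK)⁻¹·Kᵀ·(x' − x̄) = [1]
z = y + H·x̄ = [1] + [0] = [1]

z = [1]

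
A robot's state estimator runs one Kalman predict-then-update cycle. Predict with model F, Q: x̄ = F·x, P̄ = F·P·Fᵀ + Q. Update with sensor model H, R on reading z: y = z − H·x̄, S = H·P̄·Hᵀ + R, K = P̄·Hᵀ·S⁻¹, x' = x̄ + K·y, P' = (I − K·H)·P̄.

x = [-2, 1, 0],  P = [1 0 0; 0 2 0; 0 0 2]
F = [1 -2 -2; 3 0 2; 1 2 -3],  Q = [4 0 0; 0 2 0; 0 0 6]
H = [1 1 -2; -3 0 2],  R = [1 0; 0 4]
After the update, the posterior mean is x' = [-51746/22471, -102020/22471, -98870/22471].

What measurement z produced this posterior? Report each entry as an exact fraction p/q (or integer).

z = [2, -2]

x̄ = F·x = [-4, -6, 0]
P̄ = F·P·Fᵀ + Q = [21 -5 5; -5 19 -9; 5 -9 33]
S = H·P̄·Hᵀ + R = [179 -158; -158 265]
K = P̄·Hᵀ·S⁻¹ = [-6784/22471 -8539/22471; 8006/22471 4519/22471; -10492/22471 -1931/22471]
x' − x̄ = [38138/22471, 32806/22471, -98870/22471] = K·y
y = (KᵀK)⁻¹·Kᵀ·(x' − x̄) = [12, -14]
z = y + H·x̄ = [12, -14] + [-10, 12] = [2, -2]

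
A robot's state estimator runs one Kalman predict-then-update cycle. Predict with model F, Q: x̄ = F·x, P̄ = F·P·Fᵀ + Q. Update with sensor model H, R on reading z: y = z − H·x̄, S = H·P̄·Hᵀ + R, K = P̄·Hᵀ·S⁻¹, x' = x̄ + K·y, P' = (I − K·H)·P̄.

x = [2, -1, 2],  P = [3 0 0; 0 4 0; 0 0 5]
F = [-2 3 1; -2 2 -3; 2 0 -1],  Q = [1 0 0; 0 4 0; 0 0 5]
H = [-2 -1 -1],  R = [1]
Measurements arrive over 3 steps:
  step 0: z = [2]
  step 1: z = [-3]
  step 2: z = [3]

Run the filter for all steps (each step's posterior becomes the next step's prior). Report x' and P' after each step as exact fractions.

step 0: x' = [163/169, -930/169, 257/169], P' = [2854/169 -3283/169 -2369/169; -3283/169 5571/169 1056/169; -2369/169 1056/169 7355/338]
step 1: x' = [246569/37180, -1883767/557700, -962329/139425], P' = [626815/7436 -3080287/37180 -1585813/18590; -3080287/37180 47523461/557700 22515589/278850; -1585813/18590 22515589/278850 25020997/278850]
step 2: x' = [-10294692319/1189135716, 1411837708/297283929, 5684751761/594567858], P' = [33378580843/594567858 -64151853977/1189135716 -34331051401/594567858; -64151853977/1189135716 66086488889/1189135716 31174332937/594567858; -34331051401/594567858 31174332937/594567858 37316178013/594567858]

step 0: x̄ = F·x = [-5, -12, 2]
step 0: P̄ = F·P·Fᵀ + Q = [54 21 -17; 21 77 3; -17 3 22]
step 0: y = z − H·x̄ = [-18]
step 0: S = H·P̄·Hᵀ + R = [338]
step 0: K = P̄·Hᵀ·S⁻¹ = [-56/169; -61/169; 9/338]
step 0: x' = x̄ + K·y = [163/169, -930/169, 257/169]
step 0: P' = (I − K·H)·P̄ = [2854/169 -3283/169 -2369/169; -3283/169 5571/169 1056/169; -2369/169 1056/169 7355/338]
step 1: x̄ = F·x = [-2859/169, -2957/169, 69/169]
step 1: P̄ = F·P·Fᵀ + Q = [241219/338 99543/338 -94871/338; 99543/338 105275/338 -12303/338; -94871/338 -12303/338 50829/338]
step 1: y = z − H·x̄ = [-701/13]
step 1: S = H·P̄·Hᵀ + R = [3300]
step 1: K = P̄·Hᵀ·S⁻¹ = [-1249/2860; -11233/42900; 1454/10725]
step 1: x' = x̄ + K·y = [246569/37180, -1883767/557700, -962329/139425]
step 1: P' = (I − K·H)·P̄ = [626815/7436 -3080287/37180 -1585813/18590; -3080287/37180 47523461/557700 22515589/278850; -1585813/18590 22515589/278850 25020997/278850]
step 2: x̄ = F·x = [-16897687/557700, 7372/10725, 5623193/278850]
step 2: P̄ = F·P·Fᵀ + Q = [1681291631/557700 5376664/10725 -420351709/278850; 5376664/10725 263653/1650 -4711559/21450; -420351709/278850 -4711559/21450 215586277/278850]
step 2: y = z − H·x̄ = [-1707712/46475]
step 2: S = H·P̄·Hᵀ + R = [396378572/46475]
step 2: K = P̄·Hᵀ·S⁻¹ = [-233455531/396378572; -43815603/396378572; 28598642/99094643]
step 2: x' = x̄ + K·y = [-10294692319/1189135716, 1411837708/297283929, 5684751761/594567858]
step 2: P' = (I − K·H)·P̄ = [33378580843/594567858 -64151853977/1189135716 -34331051401/594567858; -64151853977/1189135716 66086488889/1189135716 31174332937/594567858; -34331051401/594567858 31174332937/594567858 37316178013/594567858]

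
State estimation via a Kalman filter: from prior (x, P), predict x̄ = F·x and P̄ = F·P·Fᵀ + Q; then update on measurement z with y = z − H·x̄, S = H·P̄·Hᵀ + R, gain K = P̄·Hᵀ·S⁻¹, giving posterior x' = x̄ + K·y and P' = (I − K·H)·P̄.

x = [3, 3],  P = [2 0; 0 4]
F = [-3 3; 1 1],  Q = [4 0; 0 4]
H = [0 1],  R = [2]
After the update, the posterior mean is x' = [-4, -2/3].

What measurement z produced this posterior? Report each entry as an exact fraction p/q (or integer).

z = [-2]

x̄ = F·x = [0, 6]
P̄ = F·P·Fᵀ + Q = [58 6; 6 10]
S = H·P̄·Hᵀ + R = [12]
K = P̄·Hᵀ·S⁻¹ = [1/2; 5/6]
x' − x̄ = [-4, -20/3] = K·y
y = (KᵀK)⁻¹·Kᵀ·(x' − x̄) = [-8]
z = y + H·x̄ = [-8] + [6] = [-2]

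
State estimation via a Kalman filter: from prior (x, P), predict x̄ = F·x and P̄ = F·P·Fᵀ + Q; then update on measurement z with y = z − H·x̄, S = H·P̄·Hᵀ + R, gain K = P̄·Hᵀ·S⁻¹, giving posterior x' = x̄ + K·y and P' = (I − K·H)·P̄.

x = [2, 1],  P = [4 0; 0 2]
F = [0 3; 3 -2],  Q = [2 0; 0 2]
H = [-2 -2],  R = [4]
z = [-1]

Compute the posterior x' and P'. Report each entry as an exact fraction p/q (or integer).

x' = [77/43, -49/43]
P' = [796/43 -788/43; -788/43 822/43]

x̄ = F·x = [3, 4]
P̄ = F·P·Fᵀ + Q = [20 -12; -12 46]
y = z − H·x̄ = [13]
S = H·P̄·Hᵀ + R = [172]
K = P̄·Hᵀ·S⁻¹ = [-4/43; -17/43]
x' = x̄ + K·y = [77/43, -49/43]
P' = (I − K·H)·P̄ = [796/43 -788/43; -788/43 822/43]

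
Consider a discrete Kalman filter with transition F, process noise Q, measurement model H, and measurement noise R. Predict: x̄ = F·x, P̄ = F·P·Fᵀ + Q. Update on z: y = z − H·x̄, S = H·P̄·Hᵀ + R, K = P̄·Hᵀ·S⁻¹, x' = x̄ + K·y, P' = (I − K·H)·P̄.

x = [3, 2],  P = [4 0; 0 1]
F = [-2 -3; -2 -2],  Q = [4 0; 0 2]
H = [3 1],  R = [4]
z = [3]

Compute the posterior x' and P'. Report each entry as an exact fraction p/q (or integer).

x̄ = F·x = [-12, -10]
P̄ = F·P·Fᵀ + Q = [29 22; 22 22]
y = z − H·x̄ = [49]
S = H·P̄·Hᵀ + R = [419]
K = P̄·Hᵀ·S⁻¹ = [109/419; 88/419]
x' = x̄ + K·y = [313/419, 122/419]
P' = (I − K·H)·P̄ = [270/419 -374/419; -374/419 1474/419]

x' = [313/419, 122/419]
P' = [270/419 -374/419; -374/419 1474/419]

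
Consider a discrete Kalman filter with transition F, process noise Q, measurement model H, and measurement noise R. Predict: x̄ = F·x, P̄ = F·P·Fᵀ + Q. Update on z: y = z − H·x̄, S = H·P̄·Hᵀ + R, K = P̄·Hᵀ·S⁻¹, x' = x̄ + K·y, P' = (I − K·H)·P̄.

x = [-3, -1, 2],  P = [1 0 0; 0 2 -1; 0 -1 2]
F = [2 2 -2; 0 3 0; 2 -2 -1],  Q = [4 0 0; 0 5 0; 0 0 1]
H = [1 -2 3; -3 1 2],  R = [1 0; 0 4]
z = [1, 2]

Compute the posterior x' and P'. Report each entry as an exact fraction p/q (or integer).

x̄ = F·x = [-12, -3, -6]
P̄ = F·P·Fᵀ + Q = [32 18 -2; 18 23 -9; -2 -9 11]
y = z − H·x̄ = [25, -19]
S = H·P̄·Hᵀ + R = [248 73; 73 239]
K = P̄·Hᵀ·S⁻¹ = [3596/53943 -19606/53943; -9568/53943 -8137/53943; 10324/53943 1135/53943]
x' = x̄ + K·y = [-61634/17981, -82142/17981, -29041/17981]
P' = (I − K·H)·P̄ = [154444/53943 208060/53943 88424/53943; 208060/53943 315736/53943 137948/53943; 88424/53943 137948/53943 65932/53943]

x' = [-61634/17981, -82142/17981, -29041/17981]
P' = [154444/53943 208060/53943 88424/53943; 208060/53943 315736/53943 137948/53943; 88424/53943 137948/53943 65932/53943]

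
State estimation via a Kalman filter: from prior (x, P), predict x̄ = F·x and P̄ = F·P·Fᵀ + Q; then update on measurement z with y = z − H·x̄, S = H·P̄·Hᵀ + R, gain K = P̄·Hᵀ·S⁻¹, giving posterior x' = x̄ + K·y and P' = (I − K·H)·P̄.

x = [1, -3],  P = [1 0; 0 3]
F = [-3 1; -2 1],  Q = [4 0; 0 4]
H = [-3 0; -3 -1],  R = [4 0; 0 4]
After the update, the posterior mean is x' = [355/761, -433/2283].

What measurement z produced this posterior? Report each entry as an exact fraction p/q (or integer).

x̄ = F·x = [-6, -5]
P̄ = F·P·Fᵀ + Q = [16 9; 9 11]
S = H·P̄·Hᵀ + R = [148 171; 171 213]
K = P̄·Hᵀ·S⁻¹ = [-159/761 -76/761; 249/761 -1007/2283]
x' − x̄ = [4921/761, 10982/2283] = K·y
y = (KᵀK)⁻¹·Kᵀ·(x' − x̄) = [-19, -25]
z = y + H·x̄ = [-19, -25] + [18, 23] = [-1, -2]

z = [-1, -2]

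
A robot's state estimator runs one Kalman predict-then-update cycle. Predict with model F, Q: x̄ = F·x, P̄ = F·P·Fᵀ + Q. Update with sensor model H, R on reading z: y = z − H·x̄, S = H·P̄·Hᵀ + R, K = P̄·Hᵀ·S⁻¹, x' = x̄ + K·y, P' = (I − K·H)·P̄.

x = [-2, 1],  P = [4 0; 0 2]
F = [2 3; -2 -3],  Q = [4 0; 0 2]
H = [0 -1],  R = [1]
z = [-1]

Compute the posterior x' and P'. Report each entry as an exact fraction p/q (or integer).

x̄ = F·x = [-1, 1]
P̄ = F·P·Fᵀ + Q = [38 -34; -34 36]
y = z − H·x̄ = [0]
S = H·P̄·Hᵀ + R = [37]
K = P̄·Hᵀ·S⁻¹ = [34/37; -36/37]
x' = x̄ + K·y = [-1, 1]
P' = (I − K·H)·P̄ = [250/37 -34/37; -34/37 36/37]

x' = [-1, 1]
P' = [250/37 -34/37; -34/37 36/37]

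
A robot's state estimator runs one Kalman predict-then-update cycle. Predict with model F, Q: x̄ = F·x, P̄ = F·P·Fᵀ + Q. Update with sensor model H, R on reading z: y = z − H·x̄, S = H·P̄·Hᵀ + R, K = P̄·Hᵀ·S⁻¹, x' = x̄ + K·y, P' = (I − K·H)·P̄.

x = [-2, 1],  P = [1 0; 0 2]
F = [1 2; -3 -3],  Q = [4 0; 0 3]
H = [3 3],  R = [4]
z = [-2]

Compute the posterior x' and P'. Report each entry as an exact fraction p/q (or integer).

x̄ = F·x = [0, 3]
P̄ = F·P·Fᵀ + Q = [13 -15; -15 30]
y = z − H·x̄ = [-11]
S = H·P̄·Hᵀ + R = [121]
K = P̄·Hᵀ·S⁻¹ = [-6/121; 45/121]
x' = x̄ + K·y = [6/11, -12/11]
P' = (I − K·H)·P̄ = [1537/121 -1545/121; -1545/121 1605/121]

x' = [6/11, -12/11]
P' = [1537/121 -1545/121; -1545/121 1605/121]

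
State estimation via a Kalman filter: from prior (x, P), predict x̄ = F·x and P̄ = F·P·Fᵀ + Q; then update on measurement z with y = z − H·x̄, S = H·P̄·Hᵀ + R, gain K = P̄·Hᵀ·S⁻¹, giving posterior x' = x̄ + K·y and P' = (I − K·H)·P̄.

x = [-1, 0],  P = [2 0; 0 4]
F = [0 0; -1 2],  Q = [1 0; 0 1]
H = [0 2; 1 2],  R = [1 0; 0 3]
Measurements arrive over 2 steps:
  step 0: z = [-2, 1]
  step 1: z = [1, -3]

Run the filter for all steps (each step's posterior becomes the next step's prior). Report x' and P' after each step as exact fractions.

step 0: x̄ = F·x = [0, 1]
step 0: P̄ = F·P·Fᵀ + Q = [1 0; 0 19]
step 0: y = z − H·x̄ = [-4, -1]
step 0: S = H·P̄·Hᵀ + R = [77 76; 76 80]
step 0: K = P̄·Hᵀ·S⁻¹ = [-19/96 77/384; 19/48 19/192]
step 0: x' = x̄ + K·y = [227/384, -131/192]
step 0: P' = (I − K·H)·P̄ = [307/384 -19/192; -19/192 19/96]
step 1: x̄ = F·x = [0, -751/384]
step 1: P̄ = F·P·Fᵀ + Q = [1 0; 0 1147/384]
step 1: y = z − H·x̄ = [943/192, 175/192]
step 1: S = H·P̄·Hᵀ + R = [1243/96 1147/96; 1147/96 1531/96]
step 1: K = P̄·Hᵀ·S⁻¹ = [-1147/6119 1243/6119; 2294/6119 1147/12238]
step 1: x' = x̄ + K·y = [-9001/12238, -355/12238]
step 1: P' = (I − K·H)·P̄ = [4876/6119 -1147/12238; -1147/12238 1147/6119]

step 0: x' = [227/384, -131/192], P' = [307/384 -19/192; -19/192 19/96]
step 1: x' = [-9001/12238, -355/12238], P' = [4876/6119 -1147/12238; -1147/12238 1147/6119]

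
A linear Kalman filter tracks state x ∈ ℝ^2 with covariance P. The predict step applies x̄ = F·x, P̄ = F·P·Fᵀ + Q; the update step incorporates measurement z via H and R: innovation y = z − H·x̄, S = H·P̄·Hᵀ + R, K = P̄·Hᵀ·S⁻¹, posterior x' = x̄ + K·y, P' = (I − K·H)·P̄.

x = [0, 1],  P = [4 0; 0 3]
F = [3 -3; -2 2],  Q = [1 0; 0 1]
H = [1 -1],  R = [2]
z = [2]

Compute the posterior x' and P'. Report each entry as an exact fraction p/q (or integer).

x' = [205/179, -139/179]
P' = [220/179 8/179; 8/179 150/179]

x̄ = F·x = [-3, 2]
P̄ = F·P·Fᵀ + Q = [64 -42; -42 29]
y = z − H·x̄ = [7]
S = H·P̄·Hᵀ + R = [179]
K = P̄·Hᵀ·S⁻¹ = [106/179; -71/179]
x' = x̄ + K·y = [205/179, -139/179]
P' = (I − K·H)·P̄ = [220/179 8/179; 8/179 150/179]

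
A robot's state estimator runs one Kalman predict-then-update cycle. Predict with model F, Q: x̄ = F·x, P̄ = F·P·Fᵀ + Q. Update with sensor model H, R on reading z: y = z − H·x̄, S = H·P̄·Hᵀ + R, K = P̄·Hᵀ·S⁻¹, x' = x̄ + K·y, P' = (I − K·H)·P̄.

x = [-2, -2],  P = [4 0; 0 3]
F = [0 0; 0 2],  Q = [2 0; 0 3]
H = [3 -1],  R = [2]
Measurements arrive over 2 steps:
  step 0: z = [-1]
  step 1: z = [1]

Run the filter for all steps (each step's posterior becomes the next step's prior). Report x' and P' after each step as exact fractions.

step 0: x̄ = F·x = [0, -4]
step 0: P̄ = F·P·Fᵀ + Q = [2 0; 0 15]
step 0: y = z − H·x̄ = [-5]
step 0: S = H·P̄·Hᵀ + R = [35]
step 0: K = P̄·Hᵀ·S⁻¹ = [6/35; -3/7]
step 0: x' = x̄ + K·y = [-6/7, -13/7]
step 0: P' = (I − K·H)·P̄ = [34/35 18/7; 18/7 60/7]
step 1: x̄ = F·x = [0, -26/7]
step 1: P̄ = F·P·Fᵀ + Q = [2 0; 0 261/7]
step 1: y = z − H·x̄ = [-19/7]
step 1: S = H·P̄·Hᵀ + R = [401/7]
step 1: K = P̄·Hᵀ·S⁻¹ = [42/401; -261/401]
step 1: x' = x̄ + K·y = [-114/401, -781/401]
step 1: P' = (I − K·H)·P̄ = [550/401 1566/401; 1566/401 5220/401]

step 0: x' = [-6/7, -13/7], P' = [34/35 18/7; 18/7 60/7]
step 1: x' = [-114/401, -781/401], P' = [550/401 1566/401; 1566/401 5220/401]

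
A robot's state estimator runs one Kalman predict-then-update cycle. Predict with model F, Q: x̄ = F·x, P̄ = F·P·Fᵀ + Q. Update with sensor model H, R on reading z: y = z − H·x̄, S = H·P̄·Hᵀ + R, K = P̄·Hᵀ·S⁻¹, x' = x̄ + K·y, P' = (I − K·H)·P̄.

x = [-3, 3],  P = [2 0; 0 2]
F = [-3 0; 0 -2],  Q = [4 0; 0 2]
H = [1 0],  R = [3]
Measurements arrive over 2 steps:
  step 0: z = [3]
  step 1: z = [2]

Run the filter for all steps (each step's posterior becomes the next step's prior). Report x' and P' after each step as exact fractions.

step 0: x' = [93/25, -6], P' = [66/25 0; 0 10]
step 1: x' = [551/769, 12], P' = [2082/769 0; 0 42]

step 0: x̄ = F·x = [9, -6]
step 0: P̄ = F·P·Fᵀ + Q = [22 0; 0 10]
step 0: y = z − H·x̄ = [-6]
step 0: S = H·P̄·Hᵀ + R = [25]
step 0: K = P̄·Hᵀ·S⁻¹ = [22/25; 0]
step 0: x' = x̄ + K·y = [93/25, -6]
step 0: P' = (I − K·H)·P̄ = [66/25 0; 0 10]
step 1: x̄ = F·x = [-279/25, 12]
step 1: P̄ = F·P·Fᵀ + Q = [694/25 0; 0 42]
step 1: y = z − H·x̄ = [329/25]
step 1: S = H·P̄·Hᵀ + R = [769/25]
step 1: K = P̄·Hᵀ·S⁻¹ = [694/769; 0]
step 1: x' = x̄ + K·y = [551/769, 12]
step 1: P' = (I − K·H)·P̄ = [2082/769 0; 0 42]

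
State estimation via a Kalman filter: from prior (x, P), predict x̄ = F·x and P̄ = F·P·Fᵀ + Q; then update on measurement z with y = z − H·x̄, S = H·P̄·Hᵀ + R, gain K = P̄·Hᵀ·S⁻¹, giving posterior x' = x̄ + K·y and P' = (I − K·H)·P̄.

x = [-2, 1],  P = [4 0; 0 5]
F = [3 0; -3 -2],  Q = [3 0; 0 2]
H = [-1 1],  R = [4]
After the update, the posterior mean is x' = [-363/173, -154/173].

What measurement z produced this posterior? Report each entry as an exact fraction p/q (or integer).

x̄ = F·x = [-6, 4]
P̄ = F·P·Fᵀ + Q = [39 -36; -36 58]
S = H·P̄·Hᵀ + R = [173]
K = P̄·Hᵀ·S⁻¹ = [-75/173; 94/173]
x' − x̄ = [675/173, -846/173] = K·y
y = (KᵀK)⁻¹·Kᵀ·(x' − x̄) = [-9]
z = y + H·x̄ = [-9] + [10] = [1]

z = [1]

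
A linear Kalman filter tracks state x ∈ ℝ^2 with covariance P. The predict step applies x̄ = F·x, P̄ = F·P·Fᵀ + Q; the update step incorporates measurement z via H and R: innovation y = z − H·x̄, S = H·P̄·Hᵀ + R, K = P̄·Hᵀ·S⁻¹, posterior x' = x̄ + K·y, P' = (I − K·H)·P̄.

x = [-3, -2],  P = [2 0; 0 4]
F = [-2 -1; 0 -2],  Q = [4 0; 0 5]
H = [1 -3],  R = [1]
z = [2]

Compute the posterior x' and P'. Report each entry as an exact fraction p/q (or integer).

x̄ = F·x = [8, 4]
P̄ = F·P·Fᵀ + Q = [16 8; 8 21]
y = z − H·x̄ = [6]
S = H·P̄·Hᵀ + R = [158]
K = P̄·Hᵀ·S⁻¹ = [-4/79; -55/158]
x' = x̄ + K·y = [608/79, 151/79]
P' = (I − K·H)·P̄ = [1232/79 412/79; 412/79 293/158]

x' = [608/79, 151/79]
P' = [1232/79 412/79; 412/79 293/158]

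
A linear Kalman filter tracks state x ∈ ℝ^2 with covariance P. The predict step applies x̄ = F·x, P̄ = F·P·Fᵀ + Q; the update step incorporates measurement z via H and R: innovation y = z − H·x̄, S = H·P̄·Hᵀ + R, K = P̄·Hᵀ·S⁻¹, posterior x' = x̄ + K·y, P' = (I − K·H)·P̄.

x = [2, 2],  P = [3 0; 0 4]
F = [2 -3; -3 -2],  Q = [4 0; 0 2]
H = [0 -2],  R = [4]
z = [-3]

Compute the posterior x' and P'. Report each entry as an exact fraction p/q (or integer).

x̄ = F·x = [-2, -10]
P̄ = F·P·Fᵀ + Q = [52 6; 6 45]
y = z − H·x̄ = [-23]
S = H·P̄·Hᵀ + R = [184]
K = P̄·Hᵀ·S⁻¹ = [-3/46; -45/92]
x' = x̄ + K·y = [-1/2, 5/4]
P' = (I − K·H)·P̄ = [1178/23 3/23; 3/23 45/46]

x' = [-1/2, 5/4]
P' = [1178/23 3/23; 3/23 45/46]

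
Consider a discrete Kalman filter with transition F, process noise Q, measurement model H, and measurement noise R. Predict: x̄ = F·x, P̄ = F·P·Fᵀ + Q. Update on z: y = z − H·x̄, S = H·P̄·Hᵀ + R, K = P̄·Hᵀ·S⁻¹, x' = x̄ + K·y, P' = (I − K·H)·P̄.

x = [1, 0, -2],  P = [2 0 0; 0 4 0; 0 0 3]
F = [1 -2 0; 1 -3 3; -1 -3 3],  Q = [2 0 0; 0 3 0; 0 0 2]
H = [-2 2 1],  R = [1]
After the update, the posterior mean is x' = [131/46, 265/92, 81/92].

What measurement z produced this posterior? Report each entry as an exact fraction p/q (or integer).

x̄ = F·x = [1, -5, -7]
P̄ = F·P·Fᵀ + Q = [20 26 22; 26 68 61; 22 61 67]
S = H·P̄·Hᵀ + R = [368]
K = P̄·Hᵀ·S⁻¹ = [17/184; 145/368; 145/368]
x' − x̄ = [85/46, 725/92, 725/92] = K·y
y = (KᵀK)⁻¹·Kᵀ·(x' − x̄) = [20]
z = y + H·x̄ = [20] + [-19] = [1]

z = [1]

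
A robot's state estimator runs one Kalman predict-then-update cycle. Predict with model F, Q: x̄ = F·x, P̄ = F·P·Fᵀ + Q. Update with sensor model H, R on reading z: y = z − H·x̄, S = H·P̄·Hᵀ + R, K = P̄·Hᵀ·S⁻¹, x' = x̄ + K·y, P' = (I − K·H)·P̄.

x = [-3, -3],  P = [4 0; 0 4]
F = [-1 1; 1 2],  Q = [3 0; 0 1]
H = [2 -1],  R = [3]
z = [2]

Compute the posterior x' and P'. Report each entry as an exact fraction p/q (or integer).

x' = [-63/26, -29/4]
P' = [62/13 17/2; 17/2 71/4]

x̄ = F·x = [0, -9]
P̄ = F·P·Fᵀ + Q = [11 4; 4 21]
y = z − H·x̄ = [-7]
S = H·P̄·Hᵀ + R = [52]
K = P̄·Hᵀ·S⁻¹ = [9/26; -1/4]
x' = x̄ + K·y = [-63/26, -29/4]
P' = (I − K·H)·P̄ = [62/13 17/2; 17/2 71/4]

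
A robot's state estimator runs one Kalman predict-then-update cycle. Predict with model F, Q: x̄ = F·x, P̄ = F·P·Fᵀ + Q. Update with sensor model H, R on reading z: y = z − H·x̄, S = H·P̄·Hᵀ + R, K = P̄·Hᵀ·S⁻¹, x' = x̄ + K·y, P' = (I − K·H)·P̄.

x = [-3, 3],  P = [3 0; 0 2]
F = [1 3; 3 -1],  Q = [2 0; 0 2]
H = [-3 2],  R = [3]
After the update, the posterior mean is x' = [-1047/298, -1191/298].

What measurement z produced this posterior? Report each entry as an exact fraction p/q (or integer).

x̄ = F·x = [6, -12]
P̄ = F·P·Fᵀ + Q = [23 3; 3 31]
S = H·P̄·Hᵀ + R = [298]
K = P̄·Hᵀ·S⁻¹ = [-63/298; 53/298]
x' − x̄ = [-2835/298, 2385/298] = K·y
y = (KᵀK)⁻¹·Kᵀ·(x' − x̄) = [45]
z = y + H·x̄ = [45] + [-42] = [3]

z = [3]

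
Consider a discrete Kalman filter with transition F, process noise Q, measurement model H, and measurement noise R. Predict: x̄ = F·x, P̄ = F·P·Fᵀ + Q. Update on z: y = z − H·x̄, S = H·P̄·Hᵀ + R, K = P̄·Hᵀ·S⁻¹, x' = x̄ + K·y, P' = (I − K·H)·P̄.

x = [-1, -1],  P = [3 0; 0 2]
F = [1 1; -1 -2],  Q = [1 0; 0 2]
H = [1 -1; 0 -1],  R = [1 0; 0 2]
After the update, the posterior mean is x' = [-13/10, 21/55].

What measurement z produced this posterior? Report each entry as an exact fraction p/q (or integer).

z = [-2, 1]

x̄ = F·x = [-2, 3]
P̄ = F·P·Fᵀ + Q = [6 -7; -7 13]
S = H·P̄·Hᵀ + R = [34 20; 20 15]
K = P̄·Hᵀ·S⁻¹ = [1/2 -1/5; -4/11 -21/55]
x' − x̄ = [7/10, -144/55] = K·y
y = (KᵀK)⁻¹·Kᵀ·(x' − x̄) = [3, 4]
z = y + H·x̄ = [3, 4] + [-5, -3] = [-2, 1]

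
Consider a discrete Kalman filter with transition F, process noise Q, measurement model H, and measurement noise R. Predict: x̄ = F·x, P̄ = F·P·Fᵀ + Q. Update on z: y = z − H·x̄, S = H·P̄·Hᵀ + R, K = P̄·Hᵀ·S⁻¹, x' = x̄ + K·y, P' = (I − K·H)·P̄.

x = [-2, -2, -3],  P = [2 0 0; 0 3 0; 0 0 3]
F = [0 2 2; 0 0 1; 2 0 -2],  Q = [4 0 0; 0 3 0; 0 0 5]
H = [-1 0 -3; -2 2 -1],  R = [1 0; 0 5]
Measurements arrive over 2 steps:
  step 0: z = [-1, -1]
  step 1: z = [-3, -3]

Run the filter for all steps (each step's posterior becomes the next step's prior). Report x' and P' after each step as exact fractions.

step 0: x' = [-52694/12067, -42831/12067, 21738/12067], P' = [109140/12067 74466/12067 -37388/12067; 74466/12067 62538/12067 -25056/12067; -37388/12067 -25056/12067 14129/12067]
step 1: x' = [274029606/332786513, -52821076/332786513, 238791230/332786513], P' = [1256244360/332786513 764169614/332786513 -429763952/332786513; 764169614/332786513 766109398/332786513 -249646912/332786513; -429763952/332786513 -249646912/332786513 183559855/332786513]

step 0: x̄ = F·x = [-10, -3, 2]
step 0: P̄ = F·P·Fᵀ + Q = [28 6 -12; 6 6 -6; -12 -6 25]
step 0: y = z − H·x̄ = [-5, -13]
step 0: S = H·P̄·Hᵀ + R = [182 71; 71 94]
step 0: K = P̄·Hᵀ·S⁻¹ = [3024/12067 -6392/12067; 702/12067 240/12067; -4999/12067 2107/12067]
step 0: x' = x̄ + K·y = [-52694/12067, -42831/12067, 21738/12067]
step 0: P' = (I − K·H)·P̄ = [109140/12067 74466/12067 -37388/12067; 74466/12067 62538/12067 -25056/12067; -37388/12067 -25056/12067 14129/12067]
step 1: x̄ = F·x = [-42186/12067, 21738/12067, -148864/12067]
step 1: P̄ = F·P·Fᵀ + Q = [154488/12067 -21854/12067 192020/12067; -21854/12067 50330/12067 -103034/12067; 192020/12067 -103034/12067 852515/12067]
step 1: y = z − H·x̄ = [-524979/12067, -312913/12067]
step 1: S = H·P̄·Hᵀ + R = [8991310/12067 4872573/12067; 4872573/12067 3087170/12067]
step 1: K = P̄·Hᵀ·S⁻¹ = [33047496/332786513 -110877108/332786513; -15228878/332786513 50705296/332786513; -120915613/332786513 35334845/332786513]
step 1: x' = x̄ + K·y = [274029606/332786513, -52821076/332786513, 238791230/332786513]
step 1: P' = (I − K·H)·P̄ = [1256244360/332786513 764169614/332786513 -429763952/332786513; 764169614/332786513 766109398/332786513 -249646912/332786513; -429763952/332786513 -249646912/332786513 183559855/332786513]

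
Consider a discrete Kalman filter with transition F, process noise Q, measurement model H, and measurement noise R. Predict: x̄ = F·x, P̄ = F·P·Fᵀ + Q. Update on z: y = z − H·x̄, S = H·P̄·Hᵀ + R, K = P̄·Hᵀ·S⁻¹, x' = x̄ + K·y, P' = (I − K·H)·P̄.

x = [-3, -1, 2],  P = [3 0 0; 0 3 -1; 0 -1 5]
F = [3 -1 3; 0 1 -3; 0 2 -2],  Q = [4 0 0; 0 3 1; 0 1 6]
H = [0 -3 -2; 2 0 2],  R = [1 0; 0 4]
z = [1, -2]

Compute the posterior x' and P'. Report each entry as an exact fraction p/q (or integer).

x̄ = F·x = [-2, -7, -6]
P̄ = F·P·Fᵀ + Q = [85 -54 -44; -54 57 45; -44 45 46]
y = z − H·x̄ = [-32, 14]
S = H·P̄·Hᵀ + R = [1238 46; 46 176]
K = P̄·Hᵀ·S⁻¹ = [10057/53943 22504/53943; -3759/17981 -1713/35962; -10034/53943 7697/107886]
x' = x̄ + K·y = [-38218/17981, -17570/17981, 17103/17981]
P' = (I − K·H)·P̄ = [225577/53943 39009/17981 -180569/53943; 39009/17981 28401/17981 -40722/17981; -180569/53943 -40722/17981 188266/53943]

x' = [-38218/17981, -17570/17981, 17103/17981]
P' = [225577/53943 39009/17981 -180569/53943; 39009/17981 28401/17981 -40722/17981; -180569/53943 -40722/17981 188266/53943]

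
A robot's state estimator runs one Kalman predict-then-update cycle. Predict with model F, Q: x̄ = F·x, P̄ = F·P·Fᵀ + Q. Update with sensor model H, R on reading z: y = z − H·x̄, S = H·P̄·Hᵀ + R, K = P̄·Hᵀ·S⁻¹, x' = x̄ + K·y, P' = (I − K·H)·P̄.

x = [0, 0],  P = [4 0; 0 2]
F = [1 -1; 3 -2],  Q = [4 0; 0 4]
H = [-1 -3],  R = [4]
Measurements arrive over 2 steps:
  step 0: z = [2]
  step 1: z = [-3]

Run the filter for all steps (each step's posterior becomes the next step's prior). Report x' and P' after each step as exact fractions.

step 0: x̄ = F·x = [0, 0]
step 0: P̄ = F·P·Fᵀ + Q = [10 16; 16 48]
step 0: y = z − H·x̄ = [2]
step 0: S = H·P̄·Hᵀ + R = [542]
step 0: K = P̄·Hᵀ·S⁻¹ = [-29/271; -80/271]
step 0: x' = x̄ + K·y = [-58/271, -160/271]
step 0: P' = (I − K·H)·P̄ = [1028/271 -304/271; -304/271 208/271]
step 1: x̄ = F·x = [102/271, 146/271]
step 1: P̄ = F·P·Fᵀ + Q = [2928/271 5020/271; 5020/271 14816/271]
step 1: y = z − H·x̄ = [-273/271]
step 1: S = H·P̄·Hᵀ + R = [167476/271]
step 1: K = P̄·Hᵀ·S⁻¹ = [-4497/41869; -83/281]
step 1: x' = x̄ + K·y = [20289/41869, 235/281]
step 1: P' = (I − K·H)·P̄ = [153876/41869 -304/281; -304/281 212/281]

step 0: x' = [-58/271, -160/271], P' = [1028/271 -304/271; -304/271 208/271]
step 1: x' = [20289/41869, 235/281], P' = [153876/41869 -304/281; -304/281 212/281]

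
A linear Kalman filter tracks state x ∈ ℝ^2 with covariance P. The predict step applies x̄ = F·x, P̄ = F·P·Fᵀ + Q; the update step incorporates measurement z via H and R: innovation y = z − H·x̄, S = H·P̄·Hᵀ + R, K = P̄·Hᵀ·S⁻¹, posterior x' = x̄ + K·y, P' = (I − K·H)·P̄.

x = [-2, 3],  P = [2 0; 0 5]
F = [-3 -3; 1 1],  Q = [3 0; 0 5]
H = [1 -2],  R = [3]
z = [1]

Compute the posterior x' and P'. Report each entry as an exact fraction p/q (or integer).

x̄ = F·x = [-3, 1]
P̄ = F·P·Fᵀ + Q = [66 -21; -21 12]
y = z − H·x̄ = [6]
S = H·P̄·Hᵀ + R = [201]
K = P̄·Hᵀ·S⁻¹ = [36/67; -15/67]
x' = x̄ + K·y = [15/67, -23/67]
P' = (I − K·H)·P̄ = [534/67 213/67; 213/67 129/67]

x' = [15/67, -23/67]
P' = [534/67 213/67; 213/67 129/67]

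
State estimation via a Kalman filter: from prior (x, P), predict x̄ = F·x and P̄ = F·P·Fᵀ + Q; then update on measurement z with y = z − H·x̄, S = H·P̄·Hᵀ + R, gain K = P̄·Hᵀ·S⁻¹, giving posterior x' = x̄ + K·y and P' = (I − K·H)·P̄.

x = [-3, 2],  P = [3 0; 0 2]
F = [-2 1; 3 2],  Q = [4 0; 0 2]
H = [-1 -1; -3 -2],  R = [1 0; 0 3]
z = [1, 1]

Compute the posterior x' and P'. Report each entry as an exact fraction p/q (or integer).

x̄ = F·x = [8, -5]
P̄ = F·P·Fᵀ + Q = [18 -14; -14 37]
y = z − H·x̄ = [4, 15]
S = H·P̄·Hᵀ + R = [28 58; 58 145]
K = P̄·Hᵀ·S⁻¹ = [4/3 -62/87; -17/8 73/116]
x' = x̄ + K·y = [230/87, -471/116]
P' = (I − K·H)·P̄ = [418/87 -178/29; -178/29 1917/232]

x' = [230/87, -471/116]
P' = [418/87 -178/29; -178/29 1917/232]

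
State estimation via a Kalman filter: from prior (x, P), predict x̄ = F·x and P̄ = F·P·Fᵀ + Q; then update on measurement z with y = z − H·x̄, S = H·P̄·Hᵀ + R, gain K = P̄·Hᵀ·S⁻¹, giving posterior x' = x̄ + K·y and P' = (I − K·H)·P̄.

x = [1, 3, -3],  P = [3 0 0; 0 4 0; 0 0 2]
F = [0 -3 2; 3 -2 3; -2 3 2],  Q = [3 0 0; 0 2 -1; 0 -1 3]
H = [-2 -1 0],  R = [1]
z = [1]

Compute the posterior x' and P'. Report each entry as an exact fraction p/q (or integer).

x̄ = F·x = [-15, -12, 1]
P̄ = F·P·Fᵀ + Q = [47 36 -28; 36 63 -31; -28 -31 59]
y = z − H·x̄ = [-41]
S = H·P̄·Hᵀ + R = [396]
K = P̄·Hᵀ·S⁻¹ = [-65/198; -15/44; 29/132]
x' = x̄ + K·y = [-305/198, 87/44, -1057/132]
P' = (I − K·H)·P̄ = [428/99 -183/22 37/66; -183/22 747/44 -59/44; 37/66 -59/44 1755/44]

x' = [-305/198, 87/44, -1057/132]
P' = [428/99 -183/22 37/66; -183/22 747/44 -59/44; 37/66 -59/44 1755/44]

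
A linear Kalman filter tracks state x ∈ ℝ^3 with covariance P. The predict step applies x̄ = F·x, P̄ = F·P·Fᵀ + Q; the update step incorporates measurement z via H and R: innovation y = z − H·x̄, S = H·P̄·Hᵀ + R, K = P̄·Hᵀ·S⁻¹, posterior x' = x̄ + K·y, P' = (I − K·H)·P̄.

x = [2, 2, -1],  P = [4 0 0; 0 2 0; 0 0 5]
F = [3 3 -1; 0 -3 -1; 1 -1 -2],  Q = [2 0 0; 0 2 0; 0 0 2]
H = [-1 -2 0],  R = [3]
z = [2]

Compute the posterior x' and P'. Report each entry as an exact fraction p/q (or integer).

x̄ = F·x = [13, -5, 2]
P̄ = F·P·Fᵀ + Q = [61 -13 16; -13 25 16; 16 16 28]
y = z − H·x̄ = [5]
S = H·P̄·Hᵀ + R = [112]
K = P̄·Hᵀ·S⁻¹ = [-5/16; -37/112; -3/7]
x' = x̄ + K·y = [183/16, -745/112, -1/7]
P' = (I − K·H)·P̄ = [801/16 -393/16 1; -393/16 1431/112 1/7; 1 1/7 52/7]

x' = [183/16, -745/112, -1/7]
P' = [801/16 -393/16 1; -393/16 1431/112 1/7; 1 1/7 52/7]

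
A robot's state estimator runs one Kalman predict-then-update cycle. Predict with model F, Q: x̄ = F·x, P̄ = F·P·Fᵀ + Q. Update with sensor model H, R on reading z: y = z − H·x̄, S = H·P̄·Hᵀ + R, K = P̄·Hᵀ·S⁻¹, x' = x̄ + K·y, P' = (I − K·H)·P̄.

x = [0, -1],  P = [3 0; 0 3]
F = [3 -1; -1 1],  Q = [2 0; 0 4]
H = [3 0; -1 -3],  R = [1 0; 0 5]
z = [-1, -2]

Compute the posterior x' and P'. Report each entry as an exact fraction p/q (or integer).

x' = [-5193/15751, 10385/15751]
P' = [1744/15751 -588/15751; -588/15751 8146/15751]

x̄ = F·x = [1, -1]
P̄ = F·P·Fᵀ + Q = [32 -12; -12 10]
y = z − H·x̄ = [-4, -4]
S = H·P̄·Hᵀ + R = [289 12; 12 55]
K = P̄·Hᵀ·S⁻¹ = [5232/15751 4/15751; -1764/15751 -4770/15751]
x' = x̄ + K·y = [-5193/15751, 10385/15751]
P' = (I − K·H)·P̄ = [1744/15751 -588/15751; -588/15751 8146/15751]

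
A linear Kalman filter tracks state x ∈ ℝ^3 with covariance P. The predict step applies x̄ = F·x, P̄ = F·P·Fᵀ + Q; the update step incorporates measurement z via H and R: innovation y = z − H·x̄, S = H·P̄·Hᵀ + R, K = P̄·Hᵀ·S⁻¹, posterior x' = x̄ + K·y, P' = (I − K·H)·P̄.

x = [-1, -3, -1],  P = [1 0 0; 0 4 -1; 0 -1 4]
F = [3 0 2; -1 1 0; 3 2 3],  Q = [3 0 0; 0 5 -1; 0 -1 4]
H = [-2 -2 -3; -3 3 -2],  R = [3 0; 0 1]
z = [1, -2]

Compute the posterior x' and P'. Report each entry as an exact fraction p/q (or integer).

x' = [40739/42444, -11969/42444, -36205/42444]
P' = [118049/42444 44317/42444 -107503/42444; 44317/42444 152879/297108 -261665/297108; -107503/42444 -261665/297108 739343/297108]

x̄ = F·x = [-5, -2, -12]
P̄ = F·P·Fᵀ + Q = [28 -5 29; -5 10 1; 29 1 53]
y = z − H·x̄ = [-49, -35]
S = H·P̄·Hᵀ + R = [952 798; 798 981]
K = P̄·Hᵀ·S⁻¹ = [-247/14148 -3095/21222; -15689/99036 3665/21222; -21073/99036 -437/21222]
x' = x̄ + K·y = [40739/42444, -11969/42444, -36205/42444]
P' = (I − K·H)·P̄ = [118049/42444 44317/42444 -107503/42444; 44317/42444 152879/297108 -261665/297108; -107503/42444 -261665/297108 739343/297108]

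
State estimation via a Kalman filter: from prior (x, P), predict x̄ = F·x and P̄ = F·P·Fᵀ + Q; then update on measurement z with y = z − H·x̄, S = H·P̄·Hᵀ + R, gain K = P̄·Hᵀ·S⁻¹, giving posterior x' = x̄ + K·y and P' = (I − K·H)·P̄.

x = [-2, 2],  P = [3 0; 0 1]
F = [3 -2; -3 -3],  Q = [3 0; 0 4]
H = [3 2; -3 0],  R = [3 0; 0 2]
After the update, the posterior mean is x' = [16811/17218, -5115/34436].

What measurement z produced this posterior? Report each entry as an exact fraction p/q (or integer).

z = [3, -3]

x̄ = F·x = [-10, 0]
P̄ = F·P·Fᵀ + Q = [34 -21; -21 40]
S = H·P̄·Hᵀ + R = [217 -180; -180 308]
K = P̄·Hᵀ·S⁻¹ = [30/8609 -5667/17218; 4144/8609 16731/34436]
x' − x̄ = [188991/17218, -5115/34436] = K·y
y = (KᵀK)⁻¹·Kᵀ·(x' − x̄) = [33, -33]
z = y + H·x̄ = [33, -33] + [-30, 30] = [3, -3]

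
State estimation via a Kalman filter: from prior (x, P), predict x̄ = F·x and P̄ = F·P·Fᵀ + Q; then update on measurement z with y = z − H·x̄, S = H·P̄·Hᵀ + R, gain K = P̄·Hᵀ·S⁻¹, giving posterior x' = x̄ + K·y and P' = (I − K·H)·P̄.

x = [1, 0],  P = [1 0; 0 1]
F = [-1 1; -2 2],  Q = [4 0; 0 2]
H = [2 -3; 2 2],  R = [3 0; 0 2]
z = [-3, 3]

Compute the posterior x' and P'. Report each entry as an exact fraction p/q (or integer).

x' = [717/2413, 2746/2413]
P' = [678/2413 12/2413; 12/2413 470/2413]

x̄ = F·x = [-1, -2]
P̄ = F·P·Fᵀ + Q = [6 4; 4 10]
y = z − H·x̄ = [-7, 9]
S = H·P̄·Hᵀ + R = [69 -44; -44 98]
K = P̄·Hᵀ·S⁻¹ = [440/2413 690/2413; -462/2413 482/2413]
x' = x̄ + K·y = [717/2413, 2746/2413]
P' = (I − K·H)·P̄ = [678/2413 12/2413; 12/2413 470/2413]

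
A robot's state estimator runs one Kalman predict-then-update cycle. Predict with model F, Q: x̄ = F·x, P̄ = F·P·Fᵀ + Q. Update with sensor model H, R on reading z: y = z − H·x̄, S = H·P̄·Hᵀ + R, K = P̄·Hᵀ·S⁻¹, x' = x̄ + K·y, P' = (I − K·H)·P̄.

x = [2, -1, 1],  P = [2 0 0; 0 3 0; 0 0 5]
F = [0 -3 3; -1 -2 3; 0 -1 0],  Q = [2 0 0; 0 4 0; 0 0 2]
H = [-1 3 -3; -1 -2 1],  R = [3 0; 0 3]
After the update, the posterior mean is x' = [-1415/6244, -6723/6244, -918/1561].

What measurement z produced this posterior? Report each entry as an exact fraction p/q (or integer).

x̄ = F·x = [6, 3, 1]
P̄ = F·P·Fᵀ + Q = [74 63 9; 63 63 6; 9 6 5]
S = H·P̄·Hᵀ + R = [257 -310; -310 544]
K = P̄·Hᵀ·S⁻¹ = [-5669/21854 -21807/43708; 1011/21854 -13551/43708; -2056/10927 -1493/10927]
x' − x̄ = [-38879/6244, -25455/6244, -2479/1561] = K·y
y = (KᵀK)⁻¹·Kᵀ·(x' − x̄) = [-1, 13]
z = y + H·x̄ = [-1, 13] + [0, -11] = [-1, 2]

z = [-1, 2]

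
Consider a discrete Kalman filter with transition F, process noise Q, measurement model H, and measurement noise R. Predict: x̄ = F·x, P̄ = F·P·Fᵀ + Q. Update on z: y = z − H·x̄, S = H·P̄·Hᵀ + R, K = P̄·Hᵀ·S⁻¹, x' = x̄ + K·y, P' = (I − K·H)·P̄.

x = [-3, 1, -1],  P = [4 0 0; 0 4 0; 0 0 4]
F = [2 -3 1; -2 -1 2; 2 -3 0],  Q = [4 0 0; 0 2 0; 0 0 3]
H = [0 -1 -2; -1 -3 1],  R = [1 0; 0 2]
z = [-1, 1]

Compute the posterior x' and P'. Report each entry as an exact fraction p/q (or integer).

x̄ = F·x = [-10, 3, -9]
P̄ = F·P·Fᵀ + Q = [60 4 52; 4 38 -4; 52 -4 55]
y = z − H·x̄ = [-16, 9]
S = H·P̄·Hᵀ + R = [243 92; 92 403]
K = P̄·Hᵀ·S⁻¹ = [-41684/89465 5076/89465; -866/89465 -26886/89465; -44098/89465 13397/89465]
x' = x̄ + K·y = [-182022/89465, 40277/89465, 20956/89465]
P' = (I − K·H)·P̄ = [967548/89465 -273388/89465 157536/89465; -273388/89465 93598/89465 -46366/89465; 157536/89465 -46366/89465 45232/89465]

x' = [-182022/89465, 40277/89465, 20956/89465]
P' = [967548/89465 -273388/89465 157536/89465; -273388/89465 93598/89465 -46366/89465; 157536/89465 -46366/89465 45232/89465]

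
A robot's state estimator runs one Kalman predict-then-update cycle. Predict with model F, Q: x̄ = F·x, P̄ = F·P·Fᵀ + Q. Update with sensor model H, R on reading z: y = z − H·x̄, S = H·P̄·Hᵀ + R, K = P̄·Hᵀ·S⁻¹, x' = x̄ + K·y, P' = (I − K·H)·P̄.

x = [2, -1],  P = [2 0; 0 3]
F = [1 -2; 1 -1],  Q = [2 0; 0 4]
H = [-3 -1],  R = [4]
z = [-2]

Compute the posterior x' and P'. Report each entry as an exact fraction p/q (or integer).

x̄ = F·x = [4, 3]
P̄ = F·P·Fᵀ + Q = [16 8; 8 9]
y = z − H·x̄ = [13]
S = H·P̄·Hᵀ + R = [205]
K = P̄·Hᵀ·S⁻¹ = [-56/205; -33/205]
x' = x̄ + K·y = [92/205, 186/205]
P' = (I − K·H)·P̄ = [144/205 -208/205; -208/205 756/205]

x' = [92/205, 186/205]
P' = [144/205 -208/205; -208/205 756/205]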